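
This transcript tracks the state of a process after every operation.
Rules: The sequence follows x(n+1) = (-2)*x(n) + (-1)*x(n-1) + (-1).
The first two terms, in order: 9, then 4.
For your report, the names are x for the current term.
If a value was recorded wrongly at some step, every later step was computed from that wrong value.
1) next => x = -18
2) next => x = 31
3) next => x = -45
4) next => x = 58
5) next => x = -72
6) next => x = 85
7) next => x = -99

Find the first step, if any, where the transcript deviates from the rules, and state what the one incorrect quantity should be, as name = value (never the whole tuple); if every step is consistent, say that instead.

1. x = -2*(4) + (-1)*(9) + (-1) = -18 (confirmed correct)
2. x = -2*(-18) + (-1)*(4) + (-1) = 31 (same as recorded)
3. x = -2*(31) + (-1)*(-18) + (-1) = -45 (verified)
4. x = -2*(-45) + (-1)*(31) + (-1) = 58 (no discrepancy)
5. x = -2*(58) + (-1)*(-45) + (-1) = -72 (same as recorded)
6. x = -2*(-72) + (-1)*(58) + (-1) = 85 (checks out)
7. x = -2*(85) + (-1)*(-72) + (-1) = -99 (in agreement)
No step deviates from the rules.

no error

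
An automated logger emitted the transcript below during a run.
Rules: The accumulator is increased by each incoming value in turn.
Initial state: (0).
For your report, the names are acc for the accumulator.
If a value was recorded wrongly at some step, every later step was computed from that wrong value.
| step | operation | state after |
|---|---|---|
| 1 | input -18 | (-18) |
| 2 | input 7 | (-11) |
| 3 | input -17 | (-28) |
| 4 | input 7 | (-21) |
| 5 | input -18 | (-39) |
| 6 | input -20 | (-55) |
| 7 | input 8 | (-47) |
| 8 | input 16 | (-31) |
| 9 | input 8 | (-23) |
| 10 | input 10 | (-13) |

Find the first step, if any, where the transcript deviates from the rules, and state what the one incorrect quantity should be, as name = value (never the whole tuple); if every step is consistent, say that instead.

1. acc = 0 + -18 = -18 (consistent with the transcript)
2. acc = -18 + 7 = -11 (confirmed correct)
3. acc = -11 + -17 = -28 (agrees with the transcript)
4. acc = -28 + 7 = -21 (no discrepancy)
5. acc = -21 + -18 = -39 (confirmed correct)
6. acc = -39 + -20 = -59 (the transcript disagrees here)
So the first discrepancy is step 6, where the right value is acc = -59.

step 6, acc = -59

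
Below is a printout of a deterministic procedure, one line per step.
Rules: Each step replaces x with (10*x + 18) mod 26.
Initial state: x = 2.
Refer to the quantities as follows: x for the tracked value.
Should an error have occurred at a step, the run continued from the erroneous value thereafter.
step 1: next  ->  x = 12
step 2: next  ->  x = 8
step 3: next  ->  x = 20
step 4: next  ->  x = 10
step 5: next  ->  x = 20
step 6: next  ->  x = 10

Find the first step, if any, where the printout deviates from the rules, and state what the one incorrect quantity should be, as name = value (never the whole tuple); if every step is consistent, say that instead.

step 5, x = 14

step 1: x = (10*2 + 18) mod 26 = 12 -> consistent with the printout
step 2: x = (10*12 + 18) mod 26 = 8 -> verified
step 3: x = (10*8 + 18) mod 26 = 20 -> consistent with the printout
step 4: x = (10*20 + 18) mod 26 = 10 -> no discrepancy
step 5: x = (10*10 + 18) mod 26 = 14 -> first mismatch against the printout
Conclusion: step 5 carries the first error; the entry should be x = 14.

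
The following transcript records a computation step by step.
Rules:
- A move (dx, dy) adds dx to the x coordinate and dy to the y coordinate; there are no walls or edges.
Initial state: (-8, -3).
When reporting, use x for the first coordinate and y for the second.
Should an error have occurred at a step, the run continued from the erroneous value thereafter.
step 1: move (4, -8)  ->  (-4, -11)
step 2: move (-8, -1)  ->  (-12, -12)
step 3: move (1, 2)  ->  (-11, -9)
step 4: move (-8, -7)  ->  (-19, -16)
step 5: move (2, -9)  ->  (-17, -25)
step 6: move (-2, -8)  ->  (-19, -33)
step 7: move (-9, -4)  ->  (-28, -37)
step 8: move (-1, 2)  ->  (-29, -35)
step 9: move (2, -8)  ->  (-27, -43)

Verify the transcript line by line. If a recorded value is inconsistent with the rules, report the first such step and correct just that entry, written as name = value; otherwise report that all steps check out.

1. x = -8 + (4) = -4, y = -3 + (-8) = -11 (in agreement)
2. x = -4 + (-8) = -12, y = -11 + (-1) = -12 (checks out)
3. x = -12 + (1) = -11, y = -12 + (2) = -10 (the transcript has a different value)
First incorrect step: 3; the correct value is y = -10.

step 3, y = -10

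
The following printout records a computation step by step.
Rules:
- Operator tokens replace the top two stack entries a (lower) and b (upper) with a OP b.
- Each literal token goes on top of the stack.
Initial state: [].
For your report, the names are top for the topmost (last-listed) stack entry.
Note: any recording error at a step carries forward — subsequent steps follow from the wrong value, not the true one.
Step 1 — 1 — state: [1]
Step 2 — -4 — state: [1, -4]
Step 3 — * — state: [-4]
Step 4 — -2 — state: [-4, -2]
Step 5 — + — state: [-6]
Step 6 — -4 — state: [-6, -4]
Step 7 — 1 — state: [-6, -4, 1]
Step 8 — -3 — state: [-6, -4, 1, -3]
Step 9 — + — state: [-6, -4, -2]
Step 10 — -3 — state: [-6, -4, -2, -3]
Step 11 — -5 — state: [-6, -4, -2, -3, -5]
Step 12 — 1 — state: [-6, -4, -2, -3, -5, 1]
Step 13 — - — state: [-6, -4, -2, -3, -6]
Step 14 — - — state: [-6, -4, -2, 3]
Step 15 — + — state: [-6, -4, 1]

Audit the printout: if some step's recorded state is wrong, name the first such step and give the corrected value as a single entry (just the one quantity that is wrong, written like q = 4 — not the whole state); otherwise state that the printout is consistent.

step 1: push 1: top = 1 -> verified
step 2: push -4: top = -4 -> checks out
step 3: 1 * -4 = -4 -> same as recorded
step 4: push -2: top = -2 -> checks out
step 5: -4 + -2 = -6 -> matches
step 6: push -4: top = -4 -> matches
step 7: push 1: top = 1 -> same as recorded
step 8: push -3: top = -3 -> in agreement
step 9: 1 + -3 = -2 -> no discrepancy
step 10: push -3: top = -3 -> matches
step 11: push -5: top = -5 -> checks out
step 12: push 1: top = 1 -> consistent with the printout
step 13: -5 - 1 = -6 -> in agreement
step 14: -3 - -6 = 3 -> same as recorded
step 15: -2 + 3 = 1 -> consistent with the printout
Nothing is out of place; the run is error-free.

no error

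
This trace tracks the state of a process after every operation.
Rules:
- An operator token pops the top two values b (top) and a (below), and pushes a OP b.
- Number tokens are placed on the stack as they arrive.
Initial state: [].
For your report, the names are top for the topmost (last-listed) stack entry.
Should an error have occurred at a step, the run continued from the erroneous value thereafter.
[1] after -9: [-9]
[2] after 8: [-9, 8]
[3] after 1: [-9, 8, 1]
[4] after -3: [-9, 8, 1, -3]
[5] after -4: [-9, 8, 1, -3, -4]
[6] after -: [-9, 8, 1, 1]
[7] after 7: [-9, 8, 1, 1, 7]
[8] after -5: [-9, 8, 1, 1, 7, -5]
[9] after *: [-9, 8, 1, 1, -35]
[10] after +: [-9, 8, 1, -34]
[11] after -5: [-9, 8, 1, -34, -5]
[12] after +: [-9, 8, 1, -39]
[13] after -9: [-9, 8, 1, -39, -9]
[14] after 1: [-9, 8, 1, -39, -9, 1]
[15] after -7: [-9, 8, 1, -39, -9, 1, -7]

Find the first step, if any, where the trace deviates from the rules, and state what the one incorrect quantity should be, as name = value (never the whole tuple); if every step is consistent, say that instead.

step 1: push -9: top = -9 -> confirmed correct
step 2: push 8: top = 8 -> checks out
step 3: push 1: top = 1 -> matches
step 4: push -3: top = -3 -> no discrepancy
step 5: push -4: top = -4 -> exactly as logged
step 6: -3 - -4 = 1 -> agrees with the trace
step 7: push 7: top = 7 -> same as recorded
step 8: push -5: top = -5 -> confirmed correct
step 9: 7 * -5 = -35 -> exactly as logged
step 10: 1 + -35 = -34 -> no discrepancy
step 11: push -5: top = -5 -> same as recorded
step 12: -34 + -5 = -39 -> exactly as logged
step 13: push -9: top = -9 -> no discrepancy
step 14: push 1: top = 1 -> matches
step 15: push -7: top = -7 -> checks out
All steps check out; nothing to correct.

no error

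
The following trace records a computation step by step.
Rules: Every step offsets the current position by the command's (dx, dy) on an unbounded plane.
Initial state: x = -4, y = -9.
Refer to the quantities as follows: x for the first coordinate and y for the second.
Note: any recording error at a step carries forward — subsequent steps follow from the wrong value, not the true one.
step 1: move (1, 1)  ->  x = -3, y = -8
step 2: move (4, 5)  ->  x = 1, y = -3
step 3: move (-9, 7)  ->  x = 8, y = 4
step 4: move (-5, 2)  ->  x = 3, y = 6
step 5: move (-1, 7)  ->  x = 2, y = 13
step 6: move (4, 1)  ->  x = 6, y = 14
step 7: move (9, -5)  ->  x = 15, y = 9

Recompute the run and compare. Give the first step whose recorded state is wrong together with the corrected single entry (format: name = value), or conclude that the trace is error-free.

step 3, x = -8

step 1: x = -4 + (1) = -3, y = -9 + (1) = -8 -> matches
step 2: x = -3 + (4) = 1, y = -8 + (5) = -3 -> in agreement
step 3: x = 1 + (-9) = -8, y = -3 + (7) = 4 -> this is not what the trace shows
Step 3 is the first one off; corrected, x = -8.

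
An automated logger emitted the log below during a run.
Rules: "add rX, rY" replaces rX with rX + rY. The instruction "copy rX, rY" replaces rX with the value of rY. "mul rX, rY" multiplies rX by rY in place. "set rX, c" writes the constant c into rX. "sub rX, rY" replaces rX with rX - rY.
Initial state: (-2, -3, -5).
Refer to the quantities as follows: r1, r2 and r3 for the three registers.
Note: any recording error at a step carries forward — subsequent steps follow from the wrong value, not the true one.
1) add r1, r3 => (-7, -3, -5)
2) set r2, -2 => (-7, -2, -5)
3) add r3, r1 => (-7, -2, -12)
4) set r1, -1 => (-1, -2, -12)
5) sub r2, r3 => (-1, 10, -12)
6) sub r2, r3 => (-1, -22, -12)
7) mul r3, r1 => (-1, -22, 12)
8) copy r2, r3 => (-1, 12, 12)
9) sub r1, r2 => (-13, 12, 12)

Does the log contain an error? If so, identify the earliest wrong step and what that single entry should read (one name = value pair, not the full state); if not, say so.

Step 1: r1 = -2 + -5 = -7 — in agreement.
Step 2: r2 = -2 — verified.
Step 3: r3 = -5 + -7 = -12 — consistent with the log.
Step 4: r1 = -1 — checks out.
Step 5: r2 = -2 - -12 = 10 — confirmed correct.
Step 6: r2 = 10 - -12 = 22 — the log disagrees here.
First deviation found at step 6; the corrected entry is r2 = 22.

step 6, r2 = 22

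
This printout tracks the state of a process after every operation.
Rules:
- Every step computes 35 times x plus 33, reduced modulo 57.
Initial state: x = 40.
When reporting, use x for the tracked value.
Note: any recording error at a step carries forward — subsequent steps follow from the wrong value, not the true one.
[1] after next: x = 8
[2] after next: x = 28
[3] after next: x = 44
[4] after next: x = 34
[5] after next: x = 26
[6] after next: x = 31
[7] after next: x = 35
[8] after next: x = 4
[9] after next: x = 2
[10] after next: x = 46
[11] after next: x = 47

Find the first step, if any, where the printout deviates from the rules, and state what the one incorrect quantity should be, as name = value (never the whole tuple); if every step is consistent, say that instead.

no error

Step 1: x = (35*40 + 33) mod 57 = 8 — in agreement.
Step 2: x = (35*8 + 33) mod 57 = 28 — in agreement.
Step 3: x = (35*28 + 33) mod 57 = 44 — same as recorded.
Step 4: x = (35*44 + 33) mod 57 = 34 — verified.
Step 5: x = (35*34 + 33) mod 57 = 26 — consistent with the printout.
Step 6: x = (35*26 + 33) mod 57 = 31 — agrees with the printout.
Step 7: x = (35*31 + 33) mod 57 = 35 — in agreement.
Step 8: x = (35*35 + 33) mod 57 = 4 — in agreement.
Step 9: x = (35*4 + 33) mod 57 = 2 — matches.
Step 10: x = (35*2 + 33) mod 57 = 46 — exactly as logged.
Step 11: x = (35*46 + 33) mod 57 = 47 — same as recorded.
Every step is consistent.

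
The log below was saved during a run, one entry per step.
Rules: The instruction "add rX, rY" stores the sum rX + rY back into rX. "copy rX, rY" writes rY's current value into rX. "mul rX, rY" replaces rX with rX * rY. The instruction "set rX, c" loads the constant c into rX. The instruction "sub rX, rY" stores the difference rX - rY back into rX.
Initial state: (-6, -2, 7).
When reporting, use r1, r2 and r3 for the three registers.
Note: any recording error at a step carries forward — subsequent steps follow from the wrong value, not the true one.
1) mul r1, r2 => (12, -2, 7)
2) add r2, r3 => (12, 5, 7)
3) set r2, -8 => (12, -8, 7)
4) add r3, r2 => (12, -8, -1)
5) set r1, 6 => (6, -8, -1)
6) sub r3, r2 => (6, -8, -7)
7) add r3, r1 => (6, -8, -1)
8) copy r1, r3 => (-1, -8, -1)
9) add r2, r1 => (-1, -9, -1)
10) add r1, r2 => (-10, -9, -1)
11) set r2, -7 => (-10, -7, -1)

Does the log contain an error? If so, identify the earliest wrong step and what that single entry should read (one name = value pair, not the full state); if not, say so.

step 6, r3 = 7

Recomputing the run from the initial state:
step 1: r1 = 12, r2 = -2, r3 = 7
step 2: r1 = 12, r2 = 5, r3 = 7
step 3: r1 = 12, r2 = -8, r3 = 7
step 4: r1 = 12, r2 = -8, r3 = -1
step 5: r1 = 6, r2 = -8, r3 = -1
step 6: r1 = 6, r2 = -8, r3 = 7
step 7: r1 = 6, r2 = -8, r3 = 13
step 8: r1 = 13, r2 = -8, r3 = 13
step 9: r1 = 13, r2 = 5, r3 = 13
step 10: r1 = 18, r2 = 5, r3 = 13
step 11: r1 = 18, r2 = -7, r3 = 13
The first disagreement with the log is at step 6, where the value should be r3 = 7.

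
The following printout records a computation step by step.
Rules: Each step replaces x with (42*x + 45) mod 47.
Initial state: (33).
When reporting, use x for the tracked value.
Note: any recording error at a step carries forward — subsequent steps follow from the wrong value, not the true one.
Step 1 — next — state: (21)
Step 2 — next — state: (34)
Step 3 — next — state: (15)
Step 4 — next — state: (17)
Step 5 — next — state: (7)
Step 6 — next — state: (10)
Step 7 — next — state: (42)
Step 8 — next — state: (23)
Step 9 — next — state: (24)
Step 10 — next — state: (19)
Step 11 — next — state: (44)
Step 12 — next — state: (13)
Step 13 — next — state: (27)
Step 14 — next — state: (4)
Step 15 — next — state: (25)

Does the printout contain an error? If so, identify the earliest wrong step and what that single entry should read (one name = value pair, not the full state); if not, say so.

Step 1: x = (42*33 + 45) mod 47 = 21 — agrees with the printout.
Step 2: x = (42*21 + 45) mod 47 = 34 — confirmed correct.
Step 3: x = (42*34 + 45) mod 47 = 16 — the recorded entry deviates here.
The earliest wrong entry is at step 3: it should read x = 16.

step 3, x = 16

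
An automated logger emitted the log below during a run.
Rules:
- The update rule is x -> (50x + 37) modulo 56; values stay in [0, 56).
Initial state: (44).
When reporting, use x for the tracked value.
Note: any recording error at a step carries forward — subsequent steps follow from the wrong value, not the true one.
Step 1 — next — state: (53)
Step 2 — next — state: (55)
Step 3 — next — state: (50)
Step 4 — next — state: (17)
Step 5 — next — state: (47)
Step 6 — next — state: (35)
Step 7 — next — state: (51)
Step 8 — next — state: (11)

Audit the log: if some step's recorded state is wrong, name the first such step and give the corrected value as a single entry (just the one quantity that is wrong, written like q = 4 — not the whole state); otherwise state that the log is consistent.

step 3, x = 43

step 1: x = (50*44 + 37) mod 56 = 53 -> same as recorded
step 2: x = (50*53 + 37) mod 56 = 55 -> same as recorded
step 3: x = (50*55 + 37) mod 56 = 43 -> the entry is off here
That makes step 3 the first incorrect line — x = 43 is what it should show.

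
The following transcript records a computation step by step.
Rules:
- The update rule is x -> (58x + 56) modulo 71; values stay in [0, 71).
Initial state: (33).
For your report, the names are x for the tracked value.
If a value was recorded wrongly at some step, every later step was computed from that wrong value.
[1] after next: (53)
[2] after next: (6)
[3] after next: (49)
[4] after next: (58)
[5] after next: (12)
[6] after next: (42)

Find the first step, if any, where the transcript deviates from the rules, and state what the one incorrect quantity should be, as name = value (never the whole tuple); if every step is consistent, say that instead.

no error

step 1: x = (58*33 + 56) mod 71 = 53 -> same as recorded
step 2: x = (58*53 + 56) mod 71 = 6 -> consistent with the transcript
step 3: x = (58*6 + 56) mod 71 = 49 -> checks out
step 4: x = (58*49 + 56) mod 71 = 58 -> consistent with the transcript
step 5: x = (58*58 + 56) mod 71 = 12 -> checks out
step 6: x = (58*12 + 56) mod 71 = 42 -> agrees with the transcript
All entries verified; no error found.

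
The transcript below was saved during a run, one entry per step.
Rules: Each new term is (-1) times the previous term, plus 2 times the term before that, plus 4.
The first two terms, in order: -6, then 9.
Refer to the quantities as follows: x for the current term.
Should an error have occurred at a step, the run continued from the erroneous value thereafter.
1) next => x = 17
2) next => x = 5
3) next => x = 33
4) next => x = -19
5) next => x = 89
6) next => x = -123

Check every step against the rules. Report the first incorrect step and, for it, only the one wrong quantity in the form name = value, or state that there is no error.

Recomputing the run from the initial state:
step 1: x = -17
step 2: x = 39
step 3: x = -69
step 4: x = 151
step 5: x = -285
step 6: x = 591
The first disagreement with the transcript is at step 1, where the value should be x = -17.

step 1, x = -17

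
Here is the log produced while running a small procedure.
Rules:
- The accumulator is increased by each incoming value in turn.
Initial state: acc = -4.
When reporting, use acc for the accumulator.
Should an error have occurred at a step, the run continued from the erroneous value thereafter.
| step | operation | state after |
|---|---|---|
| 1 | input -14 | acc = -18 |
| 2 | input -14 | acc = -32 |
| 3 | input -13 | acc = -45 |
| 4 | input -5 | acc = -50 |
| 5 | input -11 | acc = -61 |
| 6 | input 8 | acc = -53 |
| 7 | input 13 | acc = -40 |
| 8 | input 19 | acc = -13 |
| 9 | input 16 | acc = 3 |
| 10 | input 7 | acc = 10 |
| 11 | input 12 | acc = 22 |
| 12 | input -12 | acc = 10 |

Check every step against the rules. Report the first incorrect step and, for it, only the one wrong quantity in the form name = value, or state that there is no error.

1. acc = -4 + -14 = -18 (same as recorded)
2. acc = -18 + -14 = -32 (consistent with the log)
3. acc = -32 + -13 = -45 (agrees with the log)
4. acc = -45 + -5 = -50 (confirmed correct)
5. acc = -50 + -11 = -61 (checks out)
6. acc = -61 + 8 = -53 (no discrepancy)
7. acc = -53 + 13 = -40 (same as recorded)
8. acc = -40 + 19 = -21 (first mismatch against the log)
The earliest wrong entry is at step 8: it should read acc = -21.

step 8, acc = -21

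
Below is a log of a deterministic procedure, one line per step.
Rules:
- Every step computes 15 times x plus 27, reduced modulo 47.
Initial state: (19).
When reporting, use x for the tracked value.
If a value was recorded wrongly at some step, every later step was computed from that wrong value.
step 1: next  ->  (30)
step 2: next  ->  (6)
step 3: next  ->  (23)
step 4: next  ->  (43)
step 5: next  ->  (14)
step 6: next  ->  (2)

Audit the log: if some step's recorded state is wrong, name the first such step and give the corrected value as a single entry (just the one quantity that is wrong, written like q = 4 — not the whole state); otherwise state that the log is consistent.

step 2, x = 7

Recomputing the run from the initial state:
step 1: x = 30
step 2: x = 7
step 3: x = 38
step 4: x = 33
step 5: x = 5
step 6: x = 8
The first disagreement with the log is at step 2, where the value should be x = 7.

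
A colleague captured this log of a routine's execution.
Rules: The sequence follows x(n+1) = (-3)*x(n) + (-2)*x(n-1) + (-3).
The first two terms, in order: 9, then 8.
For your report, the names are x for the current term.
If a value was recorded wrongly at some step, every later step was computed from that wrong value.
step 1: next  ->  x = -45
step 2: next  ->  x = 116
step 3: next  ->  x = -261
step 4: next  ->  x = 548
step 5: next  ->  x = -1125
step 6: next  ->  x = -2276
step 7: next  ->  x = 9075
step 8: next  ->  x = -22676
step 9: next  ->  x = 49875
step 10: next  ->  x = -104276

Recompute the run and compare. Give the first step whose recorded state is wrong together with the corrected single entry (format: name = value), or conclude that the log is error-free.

Step 1: x = -3*(8) + (-2)*(9) + (-3) = -45 — consistent with the log.
Step 2: x = -3*(-45) + (-2)*(8) + (-3) = 116 — agrees with the log.
Step 3: x = -3*(116) + (-2)*(-45) + (-3) = -261 — same as recorded.
Step 4: x = -3*(-261) + (-2)*(116) + (-3) = 548 — confirmed correct.
Step 5: x = -3*(548) + (-2)*(-261) + (-3) = -1125 — in agreement.
Step 6: x = -3*(-1125) + (-2)*(548) + (-3) = 2276 — the log disagrees here.
So the first discrepancy is step 6, where the right value is x = 2276.

step 6, x = 2276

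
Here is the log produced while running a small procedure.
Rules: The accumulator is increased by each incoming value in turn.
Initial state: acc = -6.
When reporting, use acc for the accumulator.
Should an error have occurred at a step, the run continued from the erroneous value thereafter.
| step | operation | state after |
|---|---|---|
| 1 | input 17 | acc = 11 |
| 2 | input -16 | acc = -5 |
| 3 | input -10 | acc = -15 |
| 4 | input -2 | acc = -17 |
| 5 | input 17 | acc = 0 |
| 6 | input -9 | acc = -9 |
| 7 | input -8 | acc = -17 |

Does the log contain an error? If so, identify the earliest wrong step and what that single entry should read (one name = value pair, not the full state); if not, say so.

1. acc = -6 + 17 = 11 (confirmed correct)
2. acc = 11 + -16 = -5 (consistent with the log)
3. acc = -5 + -10 = -15 (consistent with the log)
4. acc = -15 + -2 = -17 (no discrepancy)
5. acc = -17 + 17 = 0 (agrees with the log)
6. acc = 0 + -9 = -9 (consistent with the log)
7. acc = -9 + -8 = -17 (same as recorded)
Every step is consistent.

no error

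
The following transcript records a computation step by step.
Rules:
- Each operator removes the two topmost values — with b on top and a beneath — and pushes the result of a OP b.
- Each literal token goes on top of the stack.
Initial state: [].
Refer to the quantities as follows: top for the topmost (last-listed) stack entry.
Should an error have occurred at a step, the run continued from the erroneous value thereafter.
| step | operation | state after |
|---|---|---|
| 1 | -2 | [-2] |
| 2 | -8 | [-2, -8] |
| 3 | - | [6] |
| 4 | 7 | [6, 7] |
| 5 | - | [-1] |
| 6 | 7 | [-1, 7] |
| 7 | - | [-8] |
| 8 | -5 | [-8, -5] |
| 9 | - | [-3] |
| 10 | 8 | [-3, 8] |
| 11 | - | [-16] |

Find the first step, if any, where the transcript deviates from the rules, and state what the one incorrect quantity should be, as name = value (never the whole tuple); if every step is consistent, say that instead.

step 11, top = -11

1. push -2: top = -2 (in agreement)
2. push -8: top = -8 (verified)
3. -2 - -8 = 6 (consistent with the transcript)
4. push 7: top = 7 (agrees with the transcript)
5. 6 - 7 = -1 (exactly as logged)
6. push 7: top = 7 (exactly as logged)
7. -1 - 7 = -8 (matches)
8. push -5: top = -5 (exactly as logged)
9. -8 - -5 = -3 (verified)
10. push 8: top = 8 (confirmed correct)
11. -3 - 8 = -11 (this is not what the transcript shows)
The audit stops at step 11: the recorded entry is wrong and should be top = -11.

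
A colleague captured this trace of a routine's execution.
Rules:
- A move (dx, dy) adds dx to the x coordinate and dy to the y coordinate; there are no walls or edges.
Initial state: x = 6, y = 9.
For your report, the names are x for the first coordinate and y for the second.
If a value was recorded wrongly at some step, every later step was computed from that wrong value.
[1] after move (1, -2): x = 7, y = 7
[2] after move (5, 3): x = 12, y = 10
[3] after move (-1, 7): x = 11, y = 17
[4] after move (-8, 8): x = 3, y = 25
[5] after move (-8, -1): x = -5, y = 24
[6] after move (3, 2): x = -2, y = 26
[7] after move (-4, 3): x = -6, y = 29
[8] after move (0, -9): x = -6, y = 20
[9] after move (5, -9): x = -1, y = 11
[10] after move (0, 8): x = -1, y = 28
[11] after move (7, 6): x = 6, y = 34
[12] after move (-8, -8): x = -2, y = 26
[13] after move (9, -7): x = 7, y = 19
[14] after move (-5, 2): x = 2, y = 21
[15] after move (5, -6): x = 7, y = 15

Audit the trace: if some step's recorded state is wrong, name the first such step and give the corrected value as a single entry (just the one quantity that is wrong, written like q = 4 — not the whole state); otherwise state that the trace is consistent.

Step 1: x = 6 + (1) = 7, y = 9 + (-2) = 7 — confirmed correct.
Step 2: x = 7 + (5) = 12, y = 7 + (3) = 10 — consistent with the trace.
Step 3: x = 12 + (-1) = 11, y = 10 + (7) = 17 — no discrepancy.
Step 4: x = 11 + (-8) = 3, y = 17 + (8) = 25 — same as recorded.
Step 5: x = 3 + (-8) = -5, y = 25 + (-1) = 24 — checks out.
Step 6: x = -5 + (3) = -2, y = 24 + (2) = 26 — no discrepancy.
Step 7: x = -2 + (-4) = -6, y = 26 + (3) = 29 — confirmed correct.
Step 8: x = -6 + (0) = -6, y = 29 + (-9) = 20 — verified.
Step 9: x = -6 + (5) = -1, y = 20 + (-9) = 11 — in agreement.
Step 10: x = -1 + (0) = -1, y = 11 + (8) = 19 — the trace has a different value.
First incorrect step: 10; the correct value is y = 19.

step 10, y = 19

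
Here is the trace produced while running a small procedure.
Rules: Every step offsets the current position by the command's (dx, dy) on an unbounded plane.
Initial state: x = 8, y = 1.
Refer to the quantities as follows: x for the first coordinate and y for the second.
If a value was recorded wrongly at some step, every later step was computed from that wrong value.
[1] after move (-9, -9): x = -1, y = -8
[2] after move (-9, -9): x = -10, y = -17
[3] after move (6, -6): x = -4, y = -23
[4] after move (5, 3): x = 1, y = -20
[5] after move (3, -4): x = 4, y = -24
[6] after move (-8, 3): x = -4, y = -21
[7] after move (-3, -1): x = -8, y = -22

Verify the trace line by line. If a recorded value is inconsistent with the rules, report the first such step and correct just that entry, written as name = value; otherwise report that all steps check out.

step 7, x = -7

Recomputing the run from the initial state:
step 1: x = -1, y = -8
step 2: x = -10, y = -17
step 3: x = -4, y = -23
step 4: x = 1, y = -20
step 5: x = 4, y = -24
step 6: x = -4, y = -21
step 7: x = -7, y = -22
The first disagreement with the trace is at step 7, where the value should be x = -7.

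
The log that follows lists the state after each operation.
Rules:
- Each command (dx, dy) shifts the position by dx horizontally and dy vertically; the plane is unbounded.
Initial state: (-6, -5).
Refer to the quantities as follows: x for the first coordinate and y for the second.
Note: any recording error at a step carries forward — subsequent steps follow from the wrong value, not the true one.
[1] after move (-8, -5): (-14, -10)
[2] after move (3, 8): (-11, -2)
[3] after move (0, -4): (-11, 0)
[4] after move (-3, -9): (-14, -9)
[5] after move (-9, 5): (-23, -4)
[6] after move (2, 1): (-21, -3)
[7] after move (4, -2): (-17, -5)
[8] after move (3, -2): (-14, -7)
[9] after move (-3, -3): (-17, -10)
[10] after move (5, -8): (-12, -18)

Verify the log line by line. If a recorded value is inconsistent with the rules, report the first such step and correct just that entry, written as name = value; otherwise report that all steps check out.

step 3, y = -6

step 1: x = -6 + (-8) = -14, y = -5 + (-5) = -10 -> matches
step 2: x = -14 + (3) = -11, y = -10 + (8) = -2 -> checks out
step 3: x = -11 + (0) = -11, y = -2 + (-4) = -6 -> this is not what the log shows
The earliest wrong entry is at step 3: it should read y = -6.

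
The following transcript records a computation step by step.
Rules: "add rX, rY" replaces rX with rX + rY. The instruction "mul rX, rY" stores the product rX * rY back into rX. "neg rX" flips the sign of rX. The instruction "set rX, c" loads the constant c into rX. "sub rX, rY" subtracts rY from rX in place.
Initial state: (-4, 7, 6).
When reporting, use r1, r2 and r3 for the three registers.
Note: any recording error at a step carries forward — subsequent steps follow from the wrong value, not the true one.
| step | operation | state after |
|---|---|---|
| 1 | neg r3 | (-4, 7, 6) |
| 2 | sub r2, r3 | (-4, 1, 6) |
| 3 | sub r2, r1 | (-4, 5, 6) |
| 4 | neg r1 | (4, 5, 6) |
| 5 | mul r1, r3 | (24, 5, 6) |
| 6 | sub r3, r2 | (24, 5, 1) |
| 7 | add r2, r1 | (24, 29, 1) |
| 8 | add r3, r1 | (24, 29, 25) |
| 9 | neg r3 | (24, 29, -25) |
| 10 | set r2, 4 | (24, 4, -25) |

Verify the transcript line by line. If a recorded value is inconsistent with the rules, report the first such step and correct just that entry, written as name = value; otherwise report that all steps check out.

1. r3 = -(6) = -6 (first mismatch against the transcript)
The audit stops at step 1: the recorded entry is wrong and should be r3 = -6.

step 1, r3 = -6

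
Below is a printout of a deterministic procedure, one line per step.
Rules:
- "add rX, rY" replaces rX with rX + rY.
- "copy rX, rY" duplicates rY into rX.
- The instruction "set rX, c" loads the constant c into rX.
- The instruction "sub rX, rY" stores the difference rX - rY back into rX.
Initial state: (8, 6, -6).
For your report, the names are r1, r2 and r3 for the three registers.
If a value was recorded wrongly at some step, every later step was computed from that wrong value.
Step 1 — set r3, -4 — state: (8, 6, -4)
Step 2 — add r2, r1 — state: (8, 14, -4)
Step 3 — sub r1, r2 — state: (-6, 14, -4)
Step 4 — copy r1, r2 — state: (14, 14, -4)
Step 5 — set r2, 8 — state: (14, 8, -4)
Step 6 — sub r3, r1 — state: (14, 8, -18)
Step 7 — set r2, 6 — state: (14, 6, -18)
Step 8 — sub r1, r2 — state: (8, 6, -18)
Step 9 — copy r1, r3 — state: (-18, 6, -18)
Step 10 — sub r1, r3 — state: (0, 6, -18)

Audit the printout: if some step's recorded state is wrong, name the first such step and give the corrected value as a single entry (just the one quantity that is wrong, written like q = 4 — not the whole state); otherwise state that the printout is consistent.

Recomputing the run from the initial state:
step 1: r1 = 8, r2 = 6, r3 = -4
step 2: r1 = 8, r2 = 14, r3 = -4
step 3: r1 = -6, r2 = 14, r3 = -4
step 4: r1 = 14, r2 = 14, r3 = -4
step 5: r1 = 14, r2 = 8, r3 = -4
step 6: r1 = 14, r2 = 8, r3 = -18
step 7: r1 = 14, r2 = 6, r3 = -18
step 8: r1 = 8, r2 = 6, r3 = -18
step 9: r1 = -18, r2 = 6, r3 = -18
step 10: r1 = 0, r2 = 6, r3 = -18
This matches the printout at every step.

no error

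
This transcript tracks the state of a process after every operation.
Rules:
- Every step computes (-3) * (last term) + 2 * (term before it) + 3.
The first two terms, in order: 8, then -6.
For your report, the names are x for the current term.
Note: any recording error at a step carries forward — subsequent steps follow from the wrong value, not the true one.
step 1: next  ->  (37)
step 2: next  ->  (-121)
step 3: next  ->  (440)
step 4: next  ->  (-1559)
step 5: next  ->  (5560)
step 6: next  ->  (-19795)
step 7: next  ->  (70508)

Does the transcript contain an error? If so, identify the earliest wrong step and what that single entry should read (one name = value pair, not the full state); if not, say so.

step 2, x = -120

Step 1: x = -3*(-6) + (2)*(8) + (3) = 37 — exactly as logged.
Step 2: x = -3*(37) + (2)*(-6) + (3) = -120 — the transcript disagrees here.
The earliest wrong entry is at step 2: it should read x = -120.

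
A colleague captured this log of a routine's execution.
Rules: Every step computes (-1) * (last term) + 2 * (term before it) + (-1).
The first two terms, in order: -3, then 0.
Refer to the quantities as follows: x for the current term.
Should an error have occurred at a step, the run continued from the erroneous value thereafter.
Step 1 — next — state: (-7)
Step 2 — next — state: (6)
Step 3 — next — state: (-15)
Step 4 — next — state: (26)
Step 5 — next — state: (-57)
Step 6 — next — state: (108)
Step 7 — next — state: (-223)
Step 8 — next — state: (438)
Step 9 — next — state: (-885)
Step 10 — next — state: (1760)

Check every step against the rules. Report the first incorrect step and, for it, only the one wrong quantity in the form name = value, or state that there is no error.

step 3, x = -21

Recomputing the run from the initial state:
step 1: x = -7
step 2: x = 6
step 3: x = -21
step 4: x = 32
step 5: x = -75
step 6: x = 138
step 7: x = -289
step 8: x = 564
step 9: x = -1143
step 10: x = 2270
The first disagreement with the log is at step 3, where the value should be x = -21.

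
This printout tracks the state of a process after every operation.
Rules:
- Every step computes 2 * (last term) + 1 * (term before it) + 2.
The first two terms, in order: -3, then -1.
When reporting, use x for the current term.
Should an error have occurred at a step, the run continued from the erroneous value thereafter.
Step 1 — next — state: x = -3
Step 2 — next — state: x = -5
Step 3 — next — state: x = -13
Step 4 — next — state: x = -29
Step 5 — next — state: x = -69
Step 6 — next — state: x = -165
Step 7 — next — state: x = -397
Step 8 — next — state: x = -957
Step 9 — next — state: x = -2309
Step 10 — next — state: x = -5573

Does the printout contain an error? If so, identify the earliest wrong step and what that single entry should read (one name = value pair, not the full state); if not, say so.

Step 1: x = 2*(-1) + (1)*(-3) + (2) = -3 — confirmed correct.
Step 2: x = 2*(-3) + (1)*(-1) + (2) = -5 — consistent with the printout.
Step 3: x = 2*(-5) + (1)*(-3) + (2) = -11 — not what was recorded.
So the first discrepancy is step 3, where the right value is x = -11.

step 3, x = -11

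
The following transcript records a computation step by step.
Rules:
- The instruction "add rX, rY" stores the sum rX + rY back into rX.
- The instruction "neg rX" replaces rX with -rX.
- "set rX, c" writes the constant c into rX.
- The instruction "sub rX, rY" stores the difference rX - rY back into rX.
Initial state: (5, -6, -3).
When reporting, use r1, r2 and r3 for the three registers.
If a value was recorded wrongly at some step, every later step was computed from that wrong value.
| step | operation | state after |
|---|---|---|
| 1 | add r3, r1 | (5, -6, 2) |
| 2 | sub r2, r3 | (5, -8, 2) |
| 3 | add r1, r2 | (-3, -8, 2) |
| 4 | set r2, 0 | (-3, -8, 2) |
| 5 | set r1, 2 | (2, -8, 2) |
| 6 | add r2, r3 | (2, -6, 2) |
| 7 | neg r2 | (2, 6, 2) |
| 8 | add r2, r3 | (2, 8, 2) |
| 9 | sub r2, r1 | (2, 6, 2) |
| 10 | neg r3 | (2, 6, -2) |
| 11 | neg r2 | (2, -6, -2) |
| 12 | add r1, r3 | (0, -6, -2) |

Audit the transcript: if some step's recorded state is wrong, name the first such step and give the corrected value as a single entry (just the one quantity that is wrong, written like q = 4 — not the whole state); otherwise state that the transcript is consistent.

Step 1: r3 = -3 + 5 = 2 — checks out.
Step 2: r2 = -6 - 2 = -8 — no discrepancy.
Step 3: r1 = 5 + -8 = -3 — consistent with the transcript.
Step 4: r2 = 0 — first mismatch against the transcript.
First deviation found at step 4; the corrected entry is r2 = 0.

step 4, r2 = 0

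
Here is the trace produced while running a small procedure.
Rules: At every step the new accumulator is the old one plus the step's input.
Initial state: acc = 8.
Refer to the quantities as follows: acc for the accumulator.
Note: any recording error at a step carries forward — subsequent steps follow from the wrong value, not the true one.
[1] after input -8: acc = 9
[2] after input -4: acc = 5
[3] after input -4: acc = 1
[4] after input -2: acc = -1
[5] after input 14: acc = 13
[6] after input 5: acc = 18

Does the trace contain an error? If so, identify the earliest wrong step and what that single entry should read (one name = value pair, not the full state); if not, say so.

step 1, acc = 0

1. acc = 8 + -8 = 0 (the recorded entry deviates here)
Conclusion: step 1 carries the first error; the entry should be acc = 0.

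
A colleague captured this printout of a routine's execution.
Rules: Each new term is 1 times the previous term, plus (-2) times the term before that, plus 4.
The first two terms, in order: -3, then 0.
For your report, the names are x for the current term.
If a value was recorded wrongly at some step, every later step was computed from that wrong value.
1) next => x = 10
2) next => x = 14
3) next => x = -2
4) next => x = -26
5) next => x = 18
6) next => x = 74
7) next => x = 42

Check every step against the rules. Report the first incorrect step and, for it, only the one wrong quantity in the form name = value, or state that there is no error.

step 5, x = -18

1. x = 1*(0) + (-2)*(-3) + (4) = 10 (same as recorded)
2. x = 1*(10) + (-2)*(0) + (4) = 14 (exactly as logged)
3. x = 1*(14) + (-2)*(10) + (4) = -2 (exactly as logged)
4. x = 1*(-2) + (-2)*(14) + (4) = -26 (agrees with the printout)
5. x = 1*(-26) + (-2)*(-2) + (4) = -18 (not what was recorded)
The earliest wrong entry is at step 5: it should read x = -18.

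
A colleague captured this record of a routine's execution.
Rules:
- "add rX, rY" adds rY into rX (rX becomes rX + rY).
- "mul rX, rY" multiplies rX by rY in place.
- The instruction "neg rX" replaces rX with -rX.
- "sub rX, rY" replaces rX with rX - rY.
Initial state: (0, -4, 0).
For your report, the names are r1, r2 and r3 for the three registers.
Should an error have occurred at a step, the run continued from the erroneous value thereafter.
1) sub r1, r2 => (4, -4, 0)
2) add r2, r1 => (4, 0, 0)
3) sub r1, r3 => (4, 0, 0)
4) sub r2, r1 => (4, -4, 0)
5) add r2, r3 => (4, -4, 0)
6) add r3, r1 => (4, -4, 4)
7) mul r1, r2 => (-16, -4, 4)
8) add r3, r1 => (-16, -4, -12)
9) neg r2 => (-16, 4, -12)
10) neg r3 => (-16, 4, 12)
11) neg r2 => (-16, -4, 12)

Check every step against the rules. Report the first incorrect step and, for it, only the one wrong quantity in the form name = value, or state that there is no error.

Recomputing the run from the initial state:
step 1: r1 = 4, r2 = -4, r3 = 0
step 2: r1 = 4, r2 = 0, r3 = 0
step 3: r1 = 4, r2 = 0, r3 = 0
step 4: r1 = 4, r2 = -4, r3 = 0
step 5: r1 = 4, r2 = -4, r3 = 0
step 6: r1 = 4, r2 = -4, r3 = 4
step 7: r1 = -16, r2 = -4, r3 = 4
step 8: r1 = -16, r2 = -4, r3 = -12
step 9: r1 = -16, r2 = 4, r3 = -12
step 10: r1 = -16, r2 = 4, r3 = 12
step 11: r1 = -16, r2 = -4, r3 = 12
This matches the record at every step.

no error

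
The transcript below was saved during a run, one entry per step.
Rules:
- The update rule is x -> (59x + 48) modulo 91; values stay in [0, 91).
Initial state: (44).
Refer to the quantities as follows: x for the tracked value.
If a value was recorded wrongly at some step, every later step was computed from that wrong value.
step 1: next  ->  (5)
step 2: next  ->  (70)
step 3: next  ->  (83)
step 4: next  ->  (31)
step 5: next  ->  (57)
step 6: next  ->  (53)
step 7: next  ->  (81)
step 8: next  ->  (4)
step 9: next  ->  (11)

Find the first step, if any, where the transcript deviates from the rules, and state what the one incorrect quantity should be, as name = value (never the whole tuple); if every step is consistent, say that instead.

Recomputing the run from the initial state:
step 1: x = 5
step 2: x = 70
step 3: x = 83
step 4: x = 31
step 5: x = 57
step 6: x = 44
step 7: x = 5
step 8: x = 70
step 9: x = 83
The first disagreement with the transcript is at step 6, where the value should be x = 44.

step 6, x = 44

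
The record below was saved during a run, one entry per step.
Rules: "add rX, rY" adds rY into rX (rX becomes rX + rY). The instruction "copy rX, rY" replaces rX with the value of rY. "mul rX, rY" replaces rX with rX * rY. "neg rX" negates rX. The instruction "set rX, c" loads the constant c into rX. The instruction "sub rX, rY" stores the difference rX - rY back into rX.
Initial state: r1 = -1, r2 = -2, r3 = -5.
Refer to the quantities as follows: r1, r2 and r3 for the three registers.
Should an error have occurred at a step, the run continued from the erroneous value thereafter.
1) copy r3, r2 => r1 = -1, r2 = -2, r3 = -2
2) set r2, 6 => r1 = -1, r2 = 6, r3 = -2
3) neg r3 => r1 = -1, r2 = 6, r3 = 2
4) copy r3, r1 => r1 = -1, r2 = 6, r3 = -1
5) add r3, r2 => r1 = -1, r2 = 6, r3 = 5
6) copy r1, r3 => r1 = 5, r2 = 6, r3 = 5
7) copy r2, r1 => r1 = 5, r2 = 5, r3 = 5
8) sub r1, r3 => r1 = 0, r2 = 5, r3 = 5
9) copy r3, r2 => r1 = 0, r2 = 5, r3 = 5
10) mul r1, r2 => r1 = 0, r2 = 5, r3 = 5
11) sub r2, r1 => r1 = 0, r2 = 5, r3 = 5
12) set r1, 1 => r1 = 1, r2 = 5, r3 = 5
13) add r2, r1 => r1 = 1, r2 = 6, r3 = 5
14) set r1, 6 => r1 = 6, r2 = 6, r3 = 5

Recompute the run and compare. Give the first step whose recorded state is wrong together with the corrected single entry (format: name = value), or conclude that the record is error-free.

no error

Step 1: r3 = -2 — matches.
Step 2: r2 = 6 — consistent with the record.
Step 3: r3 = -(-2) = 2 — confirmed correct.
Step 4: r3 = -1 — no discrepancy.
Step 5: r3 = -1 + 6 = 5 — no discrepancy.
Step 6: r1 = 5 — exactly as logged.
Step 7: r2 = 5 — consistent with the record.
Step 8: r1 = 5 - 5 = 0 — no discrepancy.
Step 9: r3 = 5 — exactly as logged.
Step 10: r1 = 0 * 5 = 0 — no discrepancy.
Step 11: r2 = 5 - 0 = 5 — consistent with the record.
Step 12: r1 = 1 — matches.
Step 13: r2 = 5 + 1 = 6 — agrees with the record.
Step 14: r1 = 6 — consistent with the record.
The whole run recomputes cleanly — no discrepancies.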